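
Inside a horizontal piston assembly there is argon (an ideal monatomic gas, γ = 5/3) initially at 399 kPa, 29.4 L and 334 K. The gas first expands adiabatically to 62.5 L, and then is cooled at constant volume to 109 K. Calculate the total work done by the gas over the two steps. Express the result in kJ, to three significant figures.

Step 1 (adiabatic): W = (P₁V₁ − P₂V₂)/(γ−1) = (11731 − 7095)/0.667 = 6953 J.
Step 2 (isochoric): W = 0 (constant volume).
W_total = 6953 + 0 = 6953 J.

W_total ≈ 6.95 kJ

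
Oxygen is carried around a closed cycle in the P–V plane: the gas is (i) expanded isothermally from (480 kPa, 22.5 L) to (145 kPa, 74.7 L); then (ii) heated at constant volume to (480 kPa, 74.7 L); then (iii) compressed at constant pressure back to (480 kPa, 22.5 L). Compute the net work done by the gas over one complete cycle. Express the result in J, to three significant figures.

W_net ≈ -12100 J

Leg (i): W = PᵢVᵢ ln(V_f/Vᵢ) = (10800) ln(74.7/22.5) = 12960 J.
Leg (ii): W = 0.
Leg (iii): W = PΔV = (480)(22.5 − 74.7) = -25056 J.
W_net = 12960 − 25056 = -12096 J.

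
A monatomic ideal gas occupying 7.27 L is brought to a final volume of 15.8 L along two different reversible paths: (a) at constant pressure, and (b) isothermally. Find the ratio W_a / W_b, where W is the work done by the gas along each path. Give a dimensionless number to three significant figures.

W_a / W_b ≈ 1.51

Path (a) isobaric: W = P₁(V₂ − V₁) → W_a/(P₁V₁) = 1.173.
Path (b) isothermal: W = P₁V₁ ln(V₂/V₁) → W_b/(P₁V₁) = 0.7763.
W_a / W_b = 1.173 / 0.7763 = 1.512.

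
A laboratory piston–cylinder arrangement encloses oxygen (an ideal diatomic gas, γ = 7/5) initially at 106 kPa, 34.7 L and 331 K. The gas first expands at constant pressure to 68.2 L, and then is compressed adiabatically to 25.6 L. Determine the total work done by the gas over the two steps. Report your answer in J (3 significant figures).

W_total ≈ -5120 J

Step 1 (isobaric): W = PΔV = (106 kPa)(68.2 − 34.7 L) = 3551 J.
After step 1: P = 106 kPa, V = 68.2 L, T = 650.6 K.
Step 2 (adiabatic): W = (P₁V₁ − P₂V₂)/(γ−1) = (7229 − 10698)/0.4 = -8672 J.
W_total = 3551 − 8672 = -5121 J.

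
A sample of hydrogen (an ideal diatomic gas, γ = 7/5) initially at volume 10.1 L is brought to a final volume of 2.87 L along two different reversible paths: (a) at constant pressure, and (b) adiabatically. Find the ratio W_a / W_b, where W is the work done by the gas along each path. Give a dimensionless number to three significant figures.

Path (a) isobaric: W = P₁(V₂ − V₁) → W_a/(P₁V₁) = -0.7158.
Path (b) adiabatic: W = P₁V₁(1 − (V₁/V₂)^(γ−1))/(γ−1) → W_b/(P₁V₁) = -1.635.
W_a / W_b = -0.7158 / -1.635 = 0.4377.

W_a / W_b ≈ 0.438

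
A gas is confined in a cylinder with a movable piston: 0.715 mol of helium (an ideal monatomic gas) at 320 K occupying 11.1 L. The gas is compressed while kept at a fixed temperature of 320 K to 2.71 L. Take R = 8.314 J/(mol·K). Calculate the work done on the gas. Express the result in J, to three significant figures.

Isothermal: W = nRT ln(V₂/V₁).
W = (0.715)(8.314)(320) × ln(2.71/11.1)
  = 1902 × -1.41
W_by_gas = -2682 J; work on gas = −W_by = 2682 J.

W ≈ 2680 J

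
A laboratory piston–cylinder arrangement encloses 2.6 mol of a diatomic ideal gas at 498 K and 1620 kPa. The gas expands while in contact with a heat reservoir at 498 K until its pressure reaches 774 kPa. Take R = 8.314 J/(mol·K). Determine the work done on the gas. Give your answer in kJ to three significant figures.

W ≈ -7.95 kJ

Isothermal process: W = nRT ln(V₂/V₁) = nRT ln(P₁/P₂).
W = (2.6)(8.314)(498) × ln(1620/774)
  = 10765 × ln(2.093) = 10765 × 0.7386
W_by_gas = 7951 J; work on gas = −W_by = -7951 J.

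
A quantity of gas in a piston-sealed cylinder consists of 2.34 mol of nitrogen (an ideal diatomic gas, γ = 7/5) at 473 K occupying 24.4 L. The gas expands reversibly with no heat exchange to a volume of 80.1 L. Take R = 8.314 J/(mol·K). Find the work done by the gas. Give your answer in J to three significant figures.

Adiabatic: TV^(γ−1) = const with γ = 7/5.
T₂ = T₁ (V₁/V₂)^(γ−1) = 473 × (24.4/80.1)^0.4 = 473 × 0.6216 = 294 K.
W_by = nCᵥ(T₁ − T₂) = (2.34)(20.79)(473 − 294) = 8705 J.

W ≈ 8710 J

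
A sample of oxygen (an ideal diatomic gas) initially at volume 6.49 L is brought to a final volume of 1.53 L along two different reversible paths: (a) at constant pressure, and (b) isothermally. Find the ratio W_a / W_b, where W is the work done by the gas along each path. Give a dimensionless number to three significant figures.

W_a / W_b ≈ 0.529

Path (a) isobaric: W = P₁(V₂ − V₁) → W_a/(P₁V₁) = -0.7643.
Path (b) isothermal: W = P₁V₁ ln(V₂/V₁) → W_b/(P₁V₁) = -1.445.
W_a / W_b = -0.7643 / -1.445 = 0.5289.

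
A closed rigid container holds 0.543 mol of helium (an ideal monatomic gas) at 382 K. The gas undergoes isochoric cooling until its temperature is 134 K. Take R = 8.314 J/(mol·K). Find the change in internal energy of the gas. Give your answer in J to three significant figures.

ΔU ≈ -1680 J

Constant volume ⇒ W = 0, so Q = ΔU = nCᵥΔT with Cᵥ = 3R/2 = 12.47 J/(mol·K).
ΔU = (0.543)(12.47)(134 − 382) = -1679 J.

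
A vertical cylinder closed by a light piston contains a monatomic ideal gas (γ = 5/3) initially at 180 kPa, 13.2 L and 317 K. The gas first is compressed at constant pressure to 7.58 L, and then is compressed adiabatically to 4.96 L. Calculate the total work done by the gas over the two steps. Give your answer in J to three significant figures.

W_total ≈ -1680 J

Step 1 (isobaric): W = PΔV = (180 kPa)(7.58 − 13.2 L) = -1012 J.
After step 1: P = 180 kPa, V = 7.58 L, T = 182 K.
Step 2 (adiabatic): W = (P₁V₁ − P₂V₂)/(γ−1) = (1364 − 1810)/0.667 = -668.7 J.
W_total = -1012 − 668.7 = -1680 J.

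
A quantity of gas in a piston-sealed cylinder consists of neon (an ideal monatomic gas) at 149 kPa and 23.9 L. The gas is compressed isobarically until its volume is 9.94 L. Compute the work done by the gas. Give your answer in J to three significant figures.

W ≈ -2080 J

Isobaric: W = P ΔV.
W = (149 kPa)(9.94 − 23.9 L) = (149)(-13.96) = -2080 J.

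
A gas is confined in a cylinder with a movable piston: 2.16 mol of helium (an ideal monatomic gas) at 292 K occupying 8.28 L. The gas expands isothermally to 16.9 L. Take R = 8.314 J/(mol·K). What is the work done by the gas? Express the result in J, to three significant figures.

W ≈ 3740 J

Isothermal: W = nRT ln(V₂/V₁).
W = (2.16)(8.314)(292) × ln(16.9/8.28)
  = 5244 × 0.7135
W_by_gas = 3741 J.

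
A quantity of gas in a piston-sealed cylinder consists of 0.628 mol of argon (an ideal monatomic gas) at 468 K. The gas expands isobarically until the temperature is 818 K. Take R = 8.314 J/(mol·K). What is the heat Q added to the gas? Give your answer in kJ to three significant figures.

Isobaric: W = nRΔT = (0.628)(8.314)(350) = 1827 J.
ΔU = nCᵥΔT with Cᵥ = 3R/2: ΔU = (0.628)(12.47)(350) = 2741 J.
Q = ΔU + W = 2741 + 1827 = 4569 J.

Q ≈ 4.57 kJ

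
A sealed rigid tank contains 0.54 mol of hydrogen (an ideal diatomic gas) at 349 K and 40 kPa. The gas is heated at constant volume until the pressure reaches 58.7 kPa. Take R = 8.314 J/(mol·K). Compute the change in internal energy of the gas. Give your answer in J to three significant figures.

Constant volume ⇒ W = 0, so Q = ΔU = nCᵥΔT with Cᵥ = 5R/2 = 20.79 J/(mol·K).
At constant V, T₂/T₁ = P₂/P₁ ⇒ ΔT = T₁(P₂/P₁ − 1) = 349·(58.7/40 − 1) = 163.2 K.
ΔU = (0.54)(20.79)(163.2) = 1831 J.

ΔU ≈ 1830 J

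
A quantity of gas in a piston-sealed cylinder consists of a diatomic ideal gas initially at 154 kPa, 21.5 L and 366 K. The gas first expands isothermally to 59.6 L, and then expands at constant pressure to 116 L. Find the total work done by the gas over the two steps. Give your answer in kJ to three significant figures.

W_total ≈ 6.51 kJ

Step 1 (isothermal): W = P₁V₁ ln(V₂/V₁) = (3311) ln(59.6/21.5) = 3376 J.
After step 1: P = 55.55 kPa, V = 59.6 L, T = 366 K.
Step 2 (isobaric): W = PΔV = (55.55 kPa)(116 − 59.6 L) = 3133 J.
W_total = 3376 + 3133 = 6509 J.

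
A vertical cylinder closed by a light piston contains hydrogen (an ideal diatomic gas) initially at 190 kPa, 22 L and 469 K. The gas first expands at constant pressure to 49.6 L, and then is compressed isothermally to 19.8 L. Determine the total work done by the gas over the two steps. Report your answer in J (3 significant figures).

W_total ≈ -3410 J

Step 1 (isobaric): W = PΔV = (190 kPa)(49.6 − 22 L) = 5244 J.
After step 1: P = 190 kPa, V = 49.6 L, T = 1057 K.
Step 2 (isothermal): W = P₁V₁ ln(V₂/V₁) = (9424) ln(19.8/49.6) = -8654 J.
W_total = 5244 − 8654 = -3410 J.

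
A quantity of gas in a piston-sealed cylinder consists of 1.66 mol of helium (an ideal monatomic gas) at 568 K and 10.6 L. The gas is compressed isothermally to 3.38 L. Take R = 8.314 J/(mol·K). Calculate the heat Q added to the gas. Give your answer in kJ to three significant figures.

Isothermal ⇒ ΔU = 0, so Q = W = nRT ln(V₂/V₁).
Q = (1.66)(8.314)(568) ln(3.38/10.6) = 7839 × -1.143 = -8960 J.

Q ≈ -8.96 kJ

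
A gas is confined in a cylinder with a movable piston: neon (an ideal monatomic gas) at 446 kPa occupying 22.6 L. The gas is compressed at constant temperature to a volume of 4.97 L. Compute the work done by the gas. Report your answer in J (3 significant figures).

Isothermal: W = nRT ln(V₂/V₁) = P₁V₁ ln(V₂/V₁).
P₁V₁ = (446 kPa)(22.6 L) = 10080 J.
W = 10080 × ln(4.97/22.6) = 10080 × -1.515
W_by_gas = -15266 J.

W ≈ -15300 J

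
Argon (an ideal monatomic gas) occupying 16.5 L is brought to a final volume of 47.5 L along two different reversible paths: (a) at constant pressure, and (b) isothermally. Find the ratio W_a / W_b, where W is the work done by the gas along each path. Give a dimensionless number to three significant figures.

W_a / W_b ≈ 1.78

Path (a) isobaric: W = P₁(V₂ − V₁) → W_a/(P₁V₁) = 1.879.
Path (b) isothermal: W = P₁V₁ ln(V₂/V₁) → W_b/(P₁V₁) = 1.057.
W_a / W_b = 1.879 / 1.057 = 1.777.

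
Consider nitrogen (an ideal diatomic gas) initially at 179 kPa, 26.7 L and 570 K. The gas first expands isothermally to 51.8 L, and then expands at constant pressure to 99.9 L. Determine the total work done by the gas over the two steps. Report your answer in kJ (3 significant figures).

Step 1 (isothermal): W = P₁V₁ ln(V₂/V₁) = (4779) ln(51.8/26.7) = 3167 J.
After step 1: P = 92.26 kPa, V = 51.8 L, T = 570 K.
Step 2 (isobaric): W = PΔV = (92.26 kPa)(99.9 − 51.8 L) = 4438 J.
W_total = 3167 + 4438 = 7605 J.

W_total ≈ 7.61 kJ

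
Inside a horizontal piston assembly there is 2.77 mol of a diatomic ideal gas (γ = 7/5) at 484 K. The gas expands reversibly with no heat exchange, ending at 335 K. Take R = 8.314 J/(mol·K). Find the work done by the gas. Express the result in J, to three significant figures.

Adiabatic ⇒ Q = 0, so W_by = −ΔU = nCᵥ(T₁ − T₂).
Cᵥ = 5R/2 = 20.79 J/(mol·K).
W = (2.77)(20.79)(484 − 335) = 8579 J.

W ≈ 8580 J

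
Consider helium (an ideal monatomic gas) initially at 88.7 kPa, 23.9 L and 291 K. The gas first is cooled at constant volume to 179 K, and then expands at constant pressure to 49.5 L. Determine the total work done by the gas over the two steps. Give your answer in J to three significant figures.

Step 1 (isochoric): W = 0 (constant volume).
After step 1: P = 54.56 kPa (V unchanged).
Step 2 (isobaric): W = PΔV = (54.56 kPa)(49.5 − 23.9 L) = 1397 J.
W_total = 0 + 1397 = 1397 J.

W_total ≈ 1400 J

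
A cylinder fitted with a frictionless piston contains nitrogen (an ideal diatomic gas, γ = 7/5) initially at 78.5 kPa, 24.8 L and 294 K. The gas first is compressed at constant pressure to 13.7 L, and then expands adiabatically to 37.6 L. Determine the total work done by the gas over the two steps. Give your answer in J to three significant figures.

Step 1 (isobaric): W = PΔV = (78.5 kPa)(13.7 − 24.8 L) = -871.4 J.
After step 1: P = 78.5 kPa, V = 13.7 L, T = 162.4 K.
Step 2 (adiabatic): W = (P₁V₁ − P₂V₂)/(γ−1) = (1075 − 718.1)/0.4 = 893.3 J.
W_total = -871.4 + 893.3 = 21.95 J.

W_total ≈ 21.9 J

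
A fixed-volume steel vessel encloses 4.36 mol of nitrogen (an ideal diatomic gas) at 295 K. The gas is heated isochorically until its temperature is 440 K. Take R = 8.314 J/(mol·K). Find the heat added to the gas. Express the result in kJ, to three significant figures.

Q ≈ 13.1 kJ

Constant volume ⇒ W = 0, so Q = ΔU = nCᵥΔT with Cᵥ = 5R/2 = 20.79 J/(mol·K).
ΔU = (4.36)(20.79)(440 − 295) = 13140 J.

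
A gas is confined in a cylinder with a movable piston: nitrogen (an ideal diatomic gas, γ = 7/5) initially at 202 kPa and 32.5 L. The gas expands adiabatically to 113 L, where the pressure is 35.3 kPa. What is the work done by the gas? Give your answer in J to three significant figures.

Adiabatic: W = (P₁V₁ − P₂V₂)/(γ − 1) with γ = 7/5.
P₁V₁ = 6565 J, P₂V₂ = 3989 J.
W = (6565 − 3989) / 0.4 = 6440 J.

W ≈ 6440 J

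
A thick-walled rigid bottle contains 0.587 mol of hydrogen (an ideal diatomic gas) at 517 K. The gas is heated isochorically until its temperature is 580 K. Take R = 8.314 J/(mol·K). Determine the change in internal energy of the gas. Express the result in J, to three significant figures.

ΔU ≈ 769 J

Constant volume ⇒ W = 0, so Q = ΔU = nCᵥΔT with Cᵥ = 5R/2 = 20.79 J/(mol·K).
ΔU = (0.587)(20.79)(580 − 517) = 768.7 J.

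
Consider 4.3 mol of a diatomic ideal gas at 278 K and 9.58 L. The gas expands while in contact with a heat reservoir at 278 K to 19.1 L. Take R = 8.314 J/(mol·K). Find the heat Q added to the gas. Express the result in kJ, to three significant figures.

Isothermal ⇒ ΔU = 0, so Q = W = nRT ln(V₂/V₁).
Q = (4.3)(8.314)(278) ln(19.1/9.58) = 9939 × 0.69 = 6858 J.

Q ≈ 6.86 kJ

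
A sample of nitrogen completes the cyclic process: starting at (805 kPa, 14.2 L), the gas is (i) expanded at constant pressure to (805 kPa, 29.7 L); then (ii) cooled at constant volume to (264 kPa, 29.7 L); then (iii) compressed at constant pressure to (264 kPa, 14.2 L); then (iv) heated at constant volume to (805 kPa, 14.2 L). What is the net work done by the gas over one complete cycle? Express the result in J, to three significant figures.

W_net ≈ 8390 J

Constant-volume legs do no work.
W(i) = (805)(29.7 − 14.2) = 12478 J; W(iii) = (264)(14.2 − 29.7) = -4092 J.
W_net = 12478 − 4092 = 8386 J (the clockwise enclosed area).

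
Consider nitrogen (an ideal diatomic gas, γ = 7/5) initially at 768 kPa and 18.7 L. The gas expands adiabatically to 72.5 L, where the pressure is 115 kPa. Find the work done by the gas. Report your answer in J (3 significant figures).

Adiabatic: W = (P₁V₁ − P₂V₂)/(γ − 1) with γ = 7/5.
P₁V₁ = 14362 J, P₂V₂ = 8338 J.
W = (14362 − 8338) / 0.4 = 15060 J.

W ≈ 15100 J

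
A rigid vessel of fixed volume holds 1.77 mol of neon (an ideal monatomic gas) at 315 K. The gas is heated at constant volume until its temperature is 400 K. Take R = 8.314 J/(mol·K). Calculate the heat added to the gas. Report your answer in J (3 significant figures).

Constant volume ⇒ W = 0, so Q = ΔU = nCᵥΔT with Cᵥ = 3R/2 = 12.47 J/(mol·K).
ΔU = (1.77)(12.47)(400 − 315) = 1876 J.

Q ≈ 1880 J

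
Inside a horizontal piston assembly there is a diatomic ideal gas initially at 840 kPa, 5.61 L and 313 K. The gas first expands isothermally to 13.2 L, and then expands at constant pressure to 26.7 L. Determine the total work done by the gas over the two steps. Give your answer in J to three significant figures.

Step 1 (isothermal): W = P₁V₁ ln(V₂/V₁) = (4712) ln(13.2/5.61) = 4032 J.
After step 1: P = 357 kPa, V = 13.2 L, T = 313 K.
Step 2 (isobaric): W = PΔV = (357 kPa)(26.7 − 13.2 L) = 4820 J.
W_total = 4032 + 4820 = 8852 J.

W_total ≈ 8850 J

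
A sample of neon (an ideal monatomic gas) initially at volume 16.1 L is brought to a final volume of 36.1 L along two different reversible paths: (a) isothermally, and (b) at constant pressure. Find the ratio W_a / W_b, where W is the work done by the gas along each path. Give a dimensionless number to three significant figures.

W_a / W_b ≈ 0.650

Path (a) isothermal: W = P₁V₁ ln(V₂/V₁) → W_a/(P₁V₁) = 0.8075.
Path (b) isobaric: W = P₁(V₂ − V₁) → W_b/(P₁V₁) = 1.242.
W_a / W_b = 0.8075 / 1.242 = 0.65.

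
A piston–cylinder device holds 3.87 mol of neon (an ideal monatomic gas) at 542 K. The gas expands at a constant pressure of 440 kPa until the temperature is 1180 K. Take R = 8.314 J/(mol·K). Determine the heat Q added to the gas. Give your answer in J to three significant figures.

Q ≈ 51300 J

Isobaric: W = nRΔT = (3.87)(8.314)(638) = 20528 J.
ΔU = nCᵥΔT with Cᵥ = 3R/2: ΔU = (3.87)(12.47)(638) = 30792 J.
Q = ΔU + W = 30792 + 20528 = 51319 J.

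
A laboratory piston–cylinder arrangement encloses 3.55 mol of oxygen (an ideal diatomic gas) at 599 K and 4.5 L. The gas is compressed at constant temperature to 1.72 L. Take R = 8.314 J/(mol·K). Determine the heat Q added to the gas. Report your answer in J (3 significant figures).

Q ≈ -17000 J

Isothermal ⇒ ΔU = 0, so Q = W = nRT ln(V₂/V₁).
Q = (3.55)(8.314)(599) ln(1.72/4.5) = 17679 × -0.9618 = -17003 J.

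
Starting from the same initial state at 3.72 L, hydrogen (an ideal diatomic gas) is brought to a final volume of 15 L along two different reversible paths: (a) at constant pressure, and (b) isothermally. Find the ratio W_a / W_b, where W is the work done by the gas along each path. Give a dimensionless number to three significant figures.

W_a / W_b ≈ 2.17

Path (a) isobaric: W = P₁(V₂ − V₁) → W_a/(P₁V₁) = 3.032.
Path (b) isothermal: W = P₁V₁ ln(V₂/V₁) → W_b/(P₁V₁) = 1.394.
W_a / W_b = 3.032 / 1.394 = 2.175.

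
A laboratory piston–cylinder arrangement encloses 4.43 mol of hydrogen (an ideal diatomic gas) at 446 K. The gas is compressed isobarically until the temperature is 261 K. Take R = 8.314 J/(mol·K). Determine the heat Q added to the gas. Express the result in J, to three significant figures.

Isobaric: W = nRΔT = (4.43)(8.314)(-185) = -6814 J.
ΔU = nCᵥΔT with Cᵥ = 5R/2: ΔU = (4.43)(20.79)(-185) = -17034 J.
Q = ΔU + W = -17034 − 6814 = -23848 J.

Q ≈ -23800 J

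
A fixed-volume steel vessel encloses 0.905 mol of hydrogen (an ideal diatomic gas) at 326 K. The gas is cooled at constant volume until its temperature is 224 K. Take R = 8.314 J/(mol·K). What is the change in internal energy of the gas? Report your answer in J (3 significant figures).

ΔU ≈ -1920 J

Constant volume ⇒ W = 0, so Q = ΔU = nCᵥΔT with Cᵥ = 5R/2 = 20.79 J/(mol·K).
ΔU = (0.905)(20.79)(224 − 326) = -1919 J.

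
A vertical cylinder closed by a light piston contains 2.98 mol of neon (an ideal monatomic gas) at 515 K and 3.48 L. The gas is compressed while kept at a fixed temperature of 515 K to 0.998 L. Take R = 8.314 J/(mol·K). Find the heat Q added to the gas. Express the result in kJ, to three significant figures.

Isothermal ⇒ ΔU = 0, so Q = W = nRT ln(V₂/V₁).
Q = (2.98)(8.314)(515) ln(0.998/3.48) = 12759 × -1.249 = -15937 J.

Q ≈ -15.9 kJ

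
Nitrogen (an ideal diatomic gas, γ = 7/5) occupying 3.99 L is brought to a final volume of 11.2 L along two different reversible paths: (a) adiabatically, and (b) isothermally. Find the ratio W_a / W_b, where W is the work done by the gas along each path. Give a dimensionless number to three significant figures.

W_a / W_b ≈ 0.819

Path (a) adiabatic: W = P₁V₁(1 − (V₁/V₂)^(γ−1))/(γ−1) → W_a/(P₁V₁) = 0.8456.
Path (b) isothermal: W = P₁V₁ ln(V₂/V₁) → W_b/(P₁V₁) = 1.032.
W_a / W_b = 0.8456 / 1.032 = 0.8193.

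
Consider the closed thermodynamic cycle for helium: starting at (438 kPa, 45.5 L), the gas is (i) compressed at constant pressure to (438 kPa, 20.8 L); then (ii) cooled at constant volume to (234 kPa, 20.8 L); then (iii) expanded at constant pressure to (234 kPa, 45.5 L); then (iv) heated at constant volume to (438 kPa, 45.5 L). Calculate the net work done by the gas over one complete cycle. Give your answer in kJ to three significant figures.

Constant-volume legs do no work.
W(i) = (438)(20.8 − 45.5) = -10819 J; W(iii) = (234)(45.5 − 20.8) = 5780 J.
W_net = -10819 + 5780 = -5039 J (the counter-clockwise enclosed area).

W_net ≈ -5.04 kJ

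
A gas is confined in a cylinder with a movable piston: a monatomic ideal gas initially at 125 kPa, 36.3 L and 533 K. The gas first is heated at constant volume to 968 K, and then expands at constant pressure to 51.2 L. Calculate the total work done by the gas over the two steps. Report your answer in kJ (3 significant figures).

Step 1 (isochoric): W = 0 (constant volume).
After step 1: P = 227 kPa (V unchanged).
Step 2 (isobaric): W = PΔV = (227 kPa)(51.2 − 36.3 L) = 3383 J.
W_total = 0 + 3383 = 3383 J.

W_total ≈ 3.38 kJ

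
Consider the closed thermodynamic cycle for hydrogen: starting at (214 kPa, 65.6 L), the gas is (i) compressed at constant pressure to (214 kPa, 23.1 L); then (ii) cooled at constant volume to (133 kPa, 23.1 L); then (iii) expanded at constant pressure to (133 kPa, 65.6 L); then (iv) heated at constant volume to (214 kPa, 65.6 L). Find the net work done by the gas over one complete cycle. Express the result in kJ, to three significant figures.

Constant-volume legs do no work.
W(i) = (214)(23.1 − 65.6) = -9095 J; W(iii) = (133)(65.6 − 23.1) = 5652 J.
W_net = -9095 + 5652 = -3442 J (the counter-clockwise enclosed area).

W_net ≈ -3.44 kJ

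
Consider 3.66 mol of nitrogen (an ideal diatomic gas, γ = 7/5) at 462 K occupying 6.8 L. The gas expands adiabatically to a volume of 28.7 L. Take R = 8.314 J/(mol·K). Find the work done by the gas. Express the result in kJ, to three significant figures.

Adiabatic: TV^(γ−1) = const with γ = 7/5.
T₂ = T₁ (V₁/V₂)^(γ−1) = 462 × (6.8/28.7)^0.4 = 462 × 0.5621 = 259.7 K.
W_by = nCᵥ(T₁ − T₂) = (3.66)(20.79)(462 − 259.7) = 15389 J.

W ≈ 15.4 kJ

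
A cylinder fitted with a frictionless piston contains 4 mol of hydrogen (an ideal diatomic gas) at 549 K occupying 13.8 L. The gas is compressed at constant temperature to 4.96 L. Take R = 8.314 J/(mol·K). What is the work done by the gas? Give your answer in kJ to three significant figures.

Isothermal: W = nRT ln(V₂/V₁).
W = (4)(8.314)(549) × ln(4.96/13.8)
  = 18258 × -1.023
W_by_gas = -18682 J.

W ≈ -18.7 kJ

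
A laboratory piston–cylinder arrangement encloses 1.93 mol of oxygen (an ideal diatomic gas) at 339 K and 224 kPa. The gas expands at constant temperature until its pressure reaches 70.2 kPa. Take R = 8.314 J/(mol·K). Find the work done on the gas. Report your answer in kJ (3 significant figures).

W ≈ -6.31 kJ

Isothermal process: W = nRT ln(V₂/V₁) = nRT ln(P₁/P₂).
W = (1.93)(8.314)(339) × ln(224/70.2)
  = 5440 × ln(3.191) = 5440 × 1.16
W_by_gas = 6312 J; work on gas = −W_by = -6312 J.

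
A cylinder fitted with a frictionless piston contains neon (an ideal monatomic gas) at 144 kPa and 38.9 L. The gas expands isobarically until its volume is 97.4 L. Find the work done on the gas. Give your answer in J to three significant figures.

Isobaric: W = P ΔV.
W = (144 kPa)(97.4 − 38.9 L) = (144)(58.5) = 8424 J.
Work on gas = −W_by = -8424 J.

W ≈ -8420 J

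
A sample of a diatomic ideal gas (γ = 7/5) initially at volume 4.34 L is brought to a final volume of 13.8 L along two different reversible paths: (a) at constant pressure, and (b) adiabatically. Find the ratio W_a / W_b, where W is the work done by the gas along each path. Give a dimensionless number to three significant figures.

Path (a) isobaric: W = P₁(V₂ − V₁) → W_a/(P₁V₁) = 2.18.
Path (b) adiabatic: W = P₁V₁(1 − (V₁/V₂)^(γ−1))/(γ−1) → W_b/(P₁V₁) = 0.9261.
W_a / W_b = 2.18 / 0.9261 = 2.354.

W_a / W_b ≈ 2.35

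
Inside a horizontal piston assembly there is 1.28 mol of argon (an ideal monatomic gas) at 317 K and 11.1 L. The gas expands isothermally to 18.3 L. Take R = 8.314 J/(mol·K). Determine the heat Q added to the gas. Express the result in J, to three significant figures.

Isothermal ⇒ ΔU = 0, so Q = W = nRT ln(V₂/V₁).
Q = (1.28)(8.314)(317) ln(18.3/11.1) = 3373 × 0.5 = 1687 J.

Q ≈ 1690 J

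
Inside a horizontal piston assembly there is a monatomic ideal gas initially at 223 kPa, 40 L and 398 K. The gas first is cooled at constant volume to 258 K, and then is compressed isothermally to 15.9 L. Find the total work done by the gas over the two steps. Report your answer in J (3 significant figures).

W_total ≈ -5330 J

Step 1 (isochoric): W = 0 (constant volume).
After step 1: P = 144.6 kPa (V unchanged).
Step 2 (isothermal): W = P₁V₁ ln(V₂/V₁) = (5782) ln(15.9/40) = -5335 J.
W_total = 0 − 5335 = -5335 J.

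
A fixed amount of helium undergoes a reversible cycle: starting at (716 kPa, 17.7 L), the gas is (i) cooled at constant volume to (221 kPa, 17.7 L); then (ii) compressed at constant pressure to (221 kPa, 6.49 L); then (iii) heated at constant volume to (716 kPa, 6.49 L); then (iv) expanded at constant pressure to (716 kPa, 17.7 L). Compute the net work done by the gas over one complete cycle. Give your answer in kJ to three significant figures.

W_net ≈ 5.55 kJ

Constant-volume legs do no work.
W(ii) = (221)(6.49 − 17.7) = -2477 J; W(iv) = (716)(17.7 − 6.49) = 8026 J.
W_net = -2477 + 8026 = 5549 J (the clockwise enclosed area).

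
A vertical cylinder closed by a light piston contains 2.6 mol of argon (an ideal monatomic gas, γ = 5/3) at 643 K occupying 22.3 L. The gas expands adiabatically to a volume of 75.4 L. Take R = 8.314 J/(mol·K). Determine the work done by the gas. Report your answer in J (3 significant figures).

Adiabatic: TV^(γ−1) = const with γ = 5/3.
T₂ = T₁ (V₁/V₂)^(γ−1) = 643 × (22.3/75.4)^0.667 = 643 × 0.4439 = 285.4 K.
W_by = nCᵥ(T₁ − T₂) = (2.6)(12.47)(643 − 285.4) = 11594 J.

W ≈ 11600 J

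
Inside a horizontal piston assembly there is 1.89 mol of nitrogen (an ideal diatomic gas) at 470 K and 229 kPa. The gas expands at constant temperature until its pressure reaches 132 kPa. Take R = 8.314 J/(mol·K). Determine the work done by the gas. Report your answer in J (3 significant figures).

W ≈ 4070 J

Isothermal process: W = nRT ln(V₂/V₁) = nRT ln(P₁/P₂).
W = (1.89)(8.314)(470) × ln(229/132)
  = 7385 × ln(1.735) = 7385 × 0.5509
W_by_gas = 4069 J.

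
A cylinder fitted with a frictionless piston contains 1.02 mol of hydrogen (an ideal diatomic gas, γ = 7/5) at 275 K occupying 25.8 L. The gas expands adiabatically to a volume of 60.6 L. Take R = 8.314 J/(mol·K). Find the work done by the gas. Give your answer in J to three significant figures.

W ≈ 1690 J

Adiabatic: TV^(γ−1) = const with γ = 7/5.
T₂ = T₁ (V₁/V₂)^(γ−1) = 275 × (25.8/60.6)^0.4 = 275 × 0.7107 = 195.4 K.
W_by = nCᵥ(T₁ − T₂) = (1.02)(20.79)(275 − 195.4) = 1687 J.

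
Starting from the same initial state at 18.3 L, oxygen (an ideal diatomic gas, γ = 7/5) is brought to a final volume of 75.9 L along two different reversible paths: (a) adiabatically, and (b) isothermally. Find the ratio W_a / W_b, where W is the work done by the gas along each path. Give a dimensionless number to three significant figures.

W_a / W_b ≈ 0.763

Path (a) adiabatic: W = P₁V₁(1 − (V₁/V₂)^(γ−1))/(γ−1) → W_a/(P₁V₁) = 1.085.
Path (b) isothermal: W = P₁V₁ ln(V₂/V₁) → W_b/(P₁V₁) = 1.423.
W_a / W_b = 1.085 / 1.423 = 0.7626.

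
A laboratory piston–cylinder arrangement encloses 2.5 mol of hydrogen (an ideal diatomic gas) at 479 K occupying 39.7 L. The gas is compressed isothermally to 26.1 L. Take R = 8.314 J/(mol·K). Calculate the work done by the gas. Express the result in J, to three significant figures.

Isothermal: W = nRT ln(V₂/V₁).
W = (2.5)(8.314)(479) × ln(26.1/39.7)
  = 9956 × -0.4194
W_by_gas = -4176 J.

W ≈ -4180 J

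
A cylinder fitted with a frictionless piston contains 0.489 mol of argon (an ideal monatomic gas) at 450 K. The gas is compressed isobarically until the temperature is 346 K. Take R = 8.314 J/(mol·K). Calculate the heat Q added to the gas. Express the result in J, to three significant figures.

Isobaric: W = nRΔT = (0.489)(8.314)(-104) = -422.8 J.
ΔU = nCᵥΔT with Cᵥ = 3R/2: ΔU = (0.489)(12.47)(-104) = -634.2 J.
Q = ΔU + W = -634.2 − 422.8 = -1057 J.

Q ≈ -1060 J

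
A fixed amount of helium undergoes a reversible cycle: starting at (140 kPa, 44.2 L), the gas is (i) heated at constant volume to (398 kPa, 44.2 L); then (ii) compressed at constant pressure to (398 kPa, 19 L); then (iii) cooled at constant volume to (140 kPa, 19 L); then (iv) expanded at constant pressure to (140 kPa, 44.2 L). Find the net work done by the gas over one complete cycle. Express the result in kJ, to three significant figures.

W_net ≈ -6.50 kJ

Constant-volume legs do no work.
W(ii) = (398)(19 − 44.2) = -10030 J; W(iv) = (140)(44.2 − 19) = 3528 J.
W_net = -10030 + 3528 = -6502 J (the counter-clockwise enclosed area).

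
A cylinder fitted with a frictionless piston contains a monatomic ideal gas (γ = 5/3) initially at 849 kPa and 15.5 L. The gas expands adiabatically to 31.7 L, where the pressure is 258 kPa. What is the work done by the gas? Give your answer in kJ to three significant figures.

W ≈ 7.47 kJ

Adiabatic: W = (P₁V₁ − P₂V₂)/(γ − 1) with γ = 5/3.
P₁V₁ = 13160 J, P₂V₂ = 8179 J.
W = (13160 − 8179) / 0.6667 = 7471 J.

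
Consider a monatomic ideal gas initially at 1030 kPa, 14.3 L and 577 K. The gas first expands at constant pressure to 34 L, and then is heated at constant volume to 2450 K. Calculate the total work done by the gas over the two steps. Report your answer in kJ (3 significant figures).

Step 1 (isobaric): W = PΔV = (1030 kPa)(34 − 14.3 L) = 20291 J.
Step 2 (isochoric): W = 0 (constant volume).
W_total = 20291 + 0 = 20291 J.

W_total ≈ 20.3 kJ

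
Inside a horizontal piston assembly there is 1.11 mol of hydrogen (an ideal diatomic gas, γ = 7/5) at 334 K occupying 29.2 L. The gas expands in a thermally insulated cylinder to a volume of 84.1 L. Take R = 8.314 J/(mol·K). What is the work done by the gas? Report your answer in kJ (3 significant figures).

Adiabatic: TV^(γ−1) = const with γ = 7/5.
T₂ = T₁ (V₁/V₂)^(γ−1) = 334 × (29.2/84.1)^0.4 = 334 × 0.655 = 218.8 K.
W_by = nCᵥ(T₁ − T₂) = (1.11)(20.79)(334 − 218.8) = 2659 J.

W ≈ 2.66 kJ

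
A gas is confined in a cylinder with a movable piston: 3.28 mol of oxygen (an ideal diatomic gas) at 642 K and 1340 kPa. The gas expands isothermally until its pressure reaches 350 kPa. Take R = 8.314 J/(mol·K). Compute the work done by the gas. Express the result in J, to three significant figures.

W ≈ 23500 J

Isothermal process: W = nRT ln(V₂/V₁) = nRT ln(P₁/P₂).
W = (3.28)(8.314)(642) × ln(1340/350)
  = 17507 × ln(3.829) = 17507 × 1.342
W_by_gas = 23503 J.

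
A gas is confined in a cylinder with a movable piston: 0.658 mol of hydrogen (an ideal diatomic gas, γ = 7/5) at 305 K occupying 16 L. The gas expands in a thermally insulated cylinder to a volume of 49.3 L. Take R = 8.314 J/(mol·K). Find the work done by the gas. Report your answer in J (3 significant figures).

Adiabatic: TV^(γ−1) = const with γ = 7/5.
T₂ = T₁ (V₁/V₂)^(γ−1) = 305 × (16/49.3)^0.4 = 305 × 0.6375 = 194.5 K.
W_by = nCᵥ(T₁ − T₂) = (0.658)(20.79)(305 − 194.5) = 1512 J.

W ≈ 1510 J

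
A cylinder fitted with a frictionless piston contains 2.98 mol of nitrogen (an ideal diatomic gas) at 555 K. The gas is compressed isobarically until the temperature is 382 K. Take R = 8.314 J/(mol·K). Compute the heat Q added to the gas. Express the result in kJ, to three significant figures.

Isobaric: W = nRΔT = (2.98)(8.314)(-173) = -4286 J.
ΔU = nCᵥΔT with Cᵥ = 5R/2: ΔU = (2.98)(20.79)(-173) = -10715 J.
Q = ΔU + W = -10715 − 4286 = -15002 J.

Q ≈ -15.0 kJ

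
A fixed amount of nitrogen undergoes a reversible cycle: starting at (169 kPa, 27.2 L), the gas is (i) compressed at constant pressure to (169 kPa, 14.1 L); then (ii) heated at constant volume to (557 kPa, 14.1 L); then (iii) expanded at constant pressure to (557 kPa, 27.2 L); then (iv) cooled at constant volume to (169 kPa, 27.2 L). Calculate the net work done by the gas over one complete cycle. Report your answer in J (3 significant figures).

Constant-volume legs do no work.
W(i) = (169)(14.1 − 27.2) = -2214 J; W(iii) = (557)(27.2 − 14.1) = 7297 J.
W_net = -2214 + 7297 = 5083 J (the clockwise enclosed area).

W_net ≈ 5080 J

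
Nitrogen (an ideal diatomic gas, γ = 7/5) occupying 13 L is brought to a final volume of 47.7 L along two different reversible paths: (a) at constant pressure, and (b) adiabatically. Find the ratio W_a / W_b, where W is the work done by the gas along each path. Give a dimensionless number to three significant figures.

W_a / W_b ≈ 2.63

Path (a) isobaric: W = P₁(V₂ − V₁) → W_a/(P₁V₁) = 2.669.
Path (b) adiabatic: W = P₁V₁(1 − (V₁/V₂)^(γ−1))/(γ−1) → W_b/(P₁V₁) = 1.014.
W_a / W_b = 2.669 / 1.014 = 2.633.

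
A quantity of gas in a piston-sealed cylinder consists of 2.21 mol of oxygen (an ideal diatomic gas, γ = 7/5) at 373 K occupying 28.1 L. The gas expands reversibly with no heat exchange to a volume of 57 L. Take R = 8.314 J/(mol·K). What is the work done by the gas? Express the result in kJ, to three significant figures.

W ≈ 4.22 kJ

Adiabatic: TV^(γ−1) = const with γ = 7/5.
T₂ = T₁ (V₁/V₂)^(γ−1) = 373 × (28.1/57)^0.4 = 373 × 0.7536 = 281.1 K.
W_by = nCᵥ(T₁ − T₂) = (2.21)(20.79)(373 − 281.1) = 4222 J.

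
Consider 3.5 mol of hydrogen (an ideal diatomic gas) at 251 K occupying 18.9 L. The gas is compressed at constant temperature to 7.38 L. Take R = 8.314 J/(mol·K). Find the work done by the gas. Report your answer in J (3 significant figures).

W ≈ -6870 J

Isothermal: W = nRT ln(V₂/V₁).
W = (3.5)(8.314)(251) × ln(7.38/18.9)
  = 7304 × -0.9404
W_by_gas = -6868 J.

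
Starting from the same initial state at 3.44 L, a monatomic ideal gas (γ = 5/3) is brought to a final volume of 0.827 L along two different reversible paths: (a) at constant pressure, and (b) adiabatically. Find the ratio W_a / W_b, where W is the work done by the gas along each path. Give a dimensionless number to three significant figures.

Path (a) isobaric: W = P₁(V₂ − V₁) → W_a/(P₁V₁) = -0.7596.
Path (b) adiabatic: W = P₁V₁(1 − (V₁/V₂)^(γ−1))/(γ−1) → W_b/(P₁V₁) = -2.38.
W_a / W_b = -0.7596 / -2.38 = 0.3192.

W_a / W_b ≈ 0.319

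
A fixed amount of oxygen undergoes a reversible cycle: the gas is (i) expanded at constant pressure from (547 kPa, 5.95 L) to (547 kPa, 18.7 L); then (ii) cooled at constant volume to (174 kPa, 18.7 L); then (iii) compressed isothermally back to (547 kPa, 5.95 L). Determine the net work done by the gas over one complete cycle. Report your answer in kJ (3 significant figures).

Leg (i): W = PΔV = (547)(18.7 − 5.95) = 6974 J.
Leg (ii): W = 0.
Leg (iii): W = PᵢVᵢ ln(V_f/Vᵢ) = (3254) ln(5.95/18.7) = -3726 J.
W_net = 6974 − 3726 = 3248 J.

W_net ≈ 3.25 kJ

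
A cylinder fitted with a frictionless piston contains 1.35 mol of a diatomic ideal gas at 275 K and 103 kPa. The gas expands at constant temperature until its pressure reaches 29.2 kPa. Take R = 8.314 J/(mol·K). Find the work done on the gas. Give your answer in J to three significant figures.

Isothermal process: W = nRT ln(V₂/V₁) = nRT ln(P₁/P₂).
W = (1.35)(8.314)(275) × ln(103/29.2)
  = 3087 × ln(3.527) = 3087 × 1.261
W_by_gas = 3891 J; work on gas = −W_by = -3891 J.

W ≈ -3890 J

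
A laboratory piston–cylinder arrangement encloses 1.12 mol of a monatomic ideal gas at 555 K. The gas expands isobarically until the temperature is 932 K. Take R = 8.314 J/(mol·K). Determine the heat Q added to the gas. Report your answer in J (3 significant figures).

Q ≈ 8780 J

Isobaric: W = nRΔT = (1.12)(8.314)(377) = 3511 J.
ΔU = nCᵥΔT with Cᵥ = 3R/2: ΔU = (1.12)(12.47)(377) = 5266 J.
Q = ΔU + W = 5266 + 3511 = 8776 J.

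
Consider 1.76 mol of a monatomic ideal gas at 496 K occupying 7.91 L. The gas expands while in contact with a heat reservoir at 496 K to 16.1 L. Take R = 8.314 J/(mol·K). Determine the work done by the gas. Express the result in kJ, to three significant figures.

W ≈ 5.16 kJ

Isothermal: W = nRT ln(V₂/V₁).
W = (1.76)(8.314)(496) × ln(16.1/7.91)
  = 7258 × 0.7107
W_by_gas = 5158 J.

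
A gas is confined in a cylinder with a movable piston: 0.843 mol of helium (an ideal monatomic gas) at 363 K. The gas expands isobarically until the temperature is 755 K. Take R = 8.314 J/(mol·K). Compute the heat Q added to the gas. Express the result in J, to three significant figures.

Q ≈ 6870 J

Isobaric: W = nRΔT = (0.843)(8.314)(392) = 2747 J.
ΔU = nCᵥΔT with Cᵥ = 3R/2: ΔU = (0.843)(12.47)(392) = 4121 J.
Q = ΔU + W = 4121 + 2747 = 6869 J.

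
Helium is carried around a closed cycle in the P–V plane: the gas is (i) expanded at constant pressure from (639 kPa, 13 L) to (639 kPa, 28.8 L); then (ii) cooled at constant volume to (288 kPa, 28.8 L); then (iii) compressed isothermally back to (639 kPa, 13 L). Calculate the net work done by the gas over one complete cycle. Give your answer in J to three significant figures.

W_net ≈ 3500 J

Leg (i): W = PΔV = (639)(28.8 − 13) = 10096 J.
Leg (ii): W = 0.
Leg (iii): W = PᵢVᵢ ln(V_f/Vᵢ) = (8294) ln(13/28.8) = -6598 J.
W_net = 10096 − 6598 = 3499 J.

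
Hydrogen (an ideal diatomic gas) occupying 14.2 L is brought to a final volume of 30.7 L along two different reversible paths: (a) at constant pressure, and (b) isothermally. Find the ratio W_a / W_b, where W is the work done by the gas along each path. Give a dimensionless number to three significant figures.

W_a / W_b ≈ 1.51

Path (a) isobaric: W = P₁(V₂ − V₁) → W_a/(P₁V₁) = 1.162.
Path (b) isothermal: W = P₁V₁ ln(V₂/V₁) → W_b/(P₁V₁) = 0.771.
W_a / W_b = 1.162 / 0.771 = 1.507.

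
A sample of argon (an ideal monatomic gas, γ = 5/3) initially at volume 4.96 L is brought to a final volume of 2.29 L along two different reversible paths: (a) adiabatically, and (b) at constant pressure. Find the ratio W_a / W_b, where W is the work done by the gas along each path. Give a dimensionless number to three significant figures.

Path (a) adiabatic: W = P₁V₁(1 − (V₁/V₂)^(γ−1))/(γ−1) → W_a/(P₁V₁) = -1.011.
Path (b) isobaric: W = P₁(V₂ − V₁) → W_b/(P₁V₁) = -0.5383.
W_a / W_b = -1.011 / -0.5383 = 1.878.

W_a / W_b ≈ 1.88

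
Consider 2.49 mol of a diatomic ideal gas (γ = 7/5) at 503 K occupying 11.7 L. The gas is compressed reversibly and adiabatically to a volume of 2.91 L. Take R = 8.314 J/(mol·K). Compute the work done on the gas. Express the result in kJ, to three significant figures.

W ≈ 19.4 kJ

Adiabatic: TV^(γ−1) = const with γ = 7/5.
T₂ = T₁ (V₁/V₂)^(γ−1) = 503 × (11.7/2.91)^0.4 = 503 × 1.745 = 877.6 K.
W_by = nCᵥ(T₁ − T₂) = (2.49)(20.79)(503 − 877.6) = -19386 J.
Work on gas = −W_by = 19386 J.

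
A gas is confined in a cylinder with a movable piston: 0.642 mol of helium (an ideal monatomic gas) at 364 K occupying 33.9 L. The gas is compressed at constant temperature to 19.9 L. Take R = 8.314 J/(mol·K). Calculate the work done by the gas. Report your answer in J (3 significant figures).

W ≈ -1030 J

Isothermal: W = nRT ln(V₂/V₁).
W = (0.642)(8.314)(364) × ln(19.9/33.9)
  = 1943 × -0.5327
W_by_gas = -1035 J.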